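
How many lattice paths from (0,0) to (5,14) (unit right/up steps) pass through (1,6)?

Paths (0,0)->(1,6): C(7,6) = 7.
Paths (1,6)->(5,14): C(12,8) = 495.
By multiplication principle: 7 x 495.

Final answer: 3465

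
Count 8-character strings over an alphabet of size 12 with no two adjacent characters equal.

Let g(n) count such strings. g(1) = 12, and each valid string of length n-1 extends in 11 ways (any symbol but the last), so g(n) = 11 g(n-1).
Total: g(8) = 12 x 11^7.

Final answer: 12 x 11^{7} = 233846052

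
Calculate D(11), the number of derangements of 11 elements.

Derangements satisfy D(n) = (n-1)(D(n-1) + D(n-2)), starting from D(0)=1, D(1)=0.
Building up: D(2)=1, D(3)=2, D(4)=9, D(5)=44, D(6)=265, D(7)=1854, D(8)=14833, D(9)=133496, D(10)=1334961.
D(11) = 10 x (D(10) + D(9)) = 10 x (1334961 + 133496).

Final answer: D(11) = 14684570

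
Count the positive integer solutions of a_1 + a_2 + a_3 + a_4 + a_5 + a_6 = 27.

Substitute a'_i = a_i - 1 (so a'_i >= 0). Then sum a'_i = 27 - 6 = 21.
Stars and bars: C(21+6-1, 6-1) = C(26,5).

Final answer: C(26,5) = 65780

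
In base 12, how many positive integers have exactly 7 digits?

These are the integers in [12^6, 12^7), so the count is 12^7 - 12^6 = 11 x 12^6.

Final answer: 32845824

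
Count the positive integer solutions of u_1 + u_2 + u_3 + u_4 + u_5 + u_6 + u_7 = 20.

Substitute u'_i = u_i - 1 (so u'_i >= 0). Then sum u'_i = 20 - 7 = 13.
Stars and bars: C(13+7-1, 7-1) = C(19,6).

Final answer: C(19,6) = 27132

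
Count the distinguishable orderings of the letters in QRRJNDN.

Letters (D:1, J:1, N:2, Q:1, R:2). Total letters: 7.
Permutations = 7!/(2! x 2!).

Final answer: 1260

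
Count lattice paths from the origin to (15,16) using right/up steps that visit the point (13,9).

Paths (0,0)->(13,9): C(22,9) = 497420.
Paths (13,9)->(15,16): C(9,7) = 36.
By multiplication principle: 497420 x 36.

Final answer: 17907120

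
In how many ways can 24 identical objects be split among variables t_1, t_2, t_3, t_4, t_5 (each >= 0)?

Stars and bars with 24 stars and 4 bars:
C(24+5-1, 5-1) = C(28,4).

Final answer: C(28,4) = 20475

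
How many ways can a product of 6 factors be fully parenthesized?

This is a standard Catalan-number count: the answer is C_n. Here n = 6 - 1 = 5.
C_n = C(2n,n)/(n+1), so C_{5} = C(10,5)/6 = 252/6.

Final answer: C_{5} = 42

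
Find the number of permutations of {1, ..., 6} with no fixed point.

D(n) = (n-1)(D(n-1) + D(n-2)), D(0)=1, D(1)=0.
D(2) = 1 x (0 + 1) = 1
D(3) = 2 x (1 + 0) = 2
D(4) = 3 x (2 + 1) = 9
D(5) = 4 x (9 + 2) = 44
D(6) = 5 x (D(5) + D(4)) = 5 x (44 + 9)

Final answer: D(6) = 265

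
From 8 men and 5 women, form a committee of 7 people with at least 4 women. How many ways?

Sum over valid woman counts:
C(5,4)C(8,3) = 280
C(5,5)C(8,2) = 28
Total: 280 + 28.

Final answer: 308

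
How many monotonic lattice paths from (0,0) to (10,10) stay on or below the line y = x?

Total monotonic paths to (10,10): C(20,10) = 184756.
A path is bad iff it touches y = x + 1; reflecting its initial segment maps bad paths bijectively onto all paths to (9,11), of which there are C(20,11) = 167960.
Valid Dyck paths: 184756 - 167960.
(Check: C(20,10) - C(20,11) = C(20,10)/11, the Catalan number C_{10}.)

Final answer: C_{10} = 16796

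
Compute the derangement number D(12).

Derangements satisfy D(n) = (n-1)(D(n-1) + D(n-2)), starting from D(0)=1, D(1)=0.
D(2) = 1 x (0 + 1) = 1
D(3) = 2 x (1 + 0) = 2
D(4) = 3 x (2 + 1) = 9
D(5) = 4 x (9 + 2) = 44
D(6) = 5 x (44 + 9) = 265
D(7) = 6 x (265 + 44) = 1854
D(8) = 7 x (1854 + 265) = 14833
D(9) = 8 x (14833 + 1854) = 133496
D(10) = 9 x (133496 + 14833) = 1334961
D(11) = 10 x (1334961 + 133496) = 14684570
D(12) = 11 x (D(11) + D(10)) = 11 x (14684570 + 1334961)

Final answer: D(12) = 176214841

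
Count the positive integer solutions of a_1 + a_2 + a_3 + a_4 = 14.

Substitute a'_i = a_i - 1 (so a'_i >= 0). Then sum a'_i = 14 - 4 = 10.
Stars and bars: C(10+4-1, 4-1) = C(13,3).

Final answer: C(13,3) = 286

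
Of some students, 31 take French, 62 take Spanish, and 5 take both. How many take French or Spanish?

|A union B| = |A| + |B| - |A intersect B| = 31 + 62 - 5.

Final answer: 88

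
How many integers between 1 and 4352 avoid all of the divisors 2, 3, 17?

|div by 2|=2176, |div by 3|=1450, |div by 17|=256.
|div by 2&3|=725, |div by 2&17|=128, |div by 3&17|=85, |div by all|=42.
By inclusion-exclusion, divisible by at least one: 2176+1450+256-725-128-85+42 = 2986.
Not divisible by any: 4352 - 2986.

Final answer: 1366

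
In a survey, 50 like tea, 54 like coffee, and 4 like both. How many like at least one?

|A union B| = |A| + |B| - |A intersect B| = 50 + 54 - 4.

Final answer: 100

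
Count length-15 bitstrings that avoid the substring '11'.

Let a(n) count valid strings. If the last bit is 0 the prefix is any valid string of length n-1; if it is 1 the string must end in 01 with a valid prefix of length n-2. So a(n) = a(n-1) + a(n-2), a(1)=2, a(2)=3.
Computing successive values: a(1)=2, a(2)=3, a(3)=5, a(4)=8, a(5)=13, a(6)=21, a(7)=34, a(8)=55, a(9)=89, a(10)=144, a(11)=233, a(12)=377, a(13)=610, a(14)=987, a(15)=1597.

Final answer: 1597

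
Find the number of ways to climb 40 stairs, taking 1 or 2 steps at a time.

Let f(n) count the ways. The last step is size 1 or 2, so f(n) = f(n-1) + f(n-2) with f(1)=1, f(2)=2.
Computing successive values: f(1)=1, f(2)=2, f(3)=3, f(4)=5, f(5)=8, f(6)=13, f(7)=21, f(8)=34, f(9)=55, f(10)=89, f(11)=144, f(12)=233, f(13)=377, f(14)=610, f(15)=987, f(16)=1597, f(17)=2584, f(18)=4181, f(19)=6765, f(20)=10946, f(21)=17711, f(22)=28657, f(23)=46368, f(24)=75025, f(25)=121393, f(26)=196418, f(27)=317811, f(28)=514229, f(29)=832040, f(30)=1346269, f(31)=2178309, f(32)=3524578, f(33)=5702887, f(34)=9227465, f(35)=14930352, f(36)=24157817, f(37)=39088169, f(38)=63245986, f(39)=102334155, f(40)=165580141.

Final answer: 165580141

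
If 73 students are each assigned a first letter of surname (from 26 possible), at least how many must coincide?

There are 26 possible values for first letter of surname. With 73 students and 26 categories, by pigeonhole: ceiling(73/26).

Final answer: 3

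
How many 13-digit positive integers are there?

First digit: 9 choices (1-9). Each of the remaining 12 digits: 10 choices.
Total: 9 x 10^12.

Final answer: 9000000000000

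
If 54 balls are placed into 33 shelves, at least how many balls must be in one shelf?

By the pigeonhole principle: ceiling(54/33).

Final answer: 2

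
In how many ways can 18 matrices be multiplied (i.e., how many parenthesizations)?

This is a standard Catalan-number count: the answer is C_n. Here n = 18 - 1 = 17.
C_n = C(2n,n) - C(2n,n+1), so C_{17} = C(34,17) - C(34,18) = 2333606220 - 2203961430.

Final answer: C_{17} = 129644790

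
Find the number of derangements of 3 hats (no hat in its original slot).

Use the recurrence D(n) = (n-1)(D(n-1) + D(n-2)) with D(0)=1, D(1)=0.
D(2) = 1 x (0 + 1) = 1
D(3) = 2 x (D(2) + D(1)) = 2 x (1 + 0)

Final answer: D(3) = 2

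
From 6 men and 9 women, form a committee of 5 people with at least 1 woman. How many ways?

Sum over valid woman counts:
C(9,1)C(6,4) = 135
C(9,2)C(6,3) = 720
C(9,3)C(6,2) = 1260
C(9,4)C(6,1) = 756
C(9,5)C(6,0) = 126
Total: 135 + 720 + 1260 + 756 + 126.

Final answer: 2997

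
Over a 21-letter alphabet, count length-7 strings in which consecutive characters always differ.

First character: 21 choices. Each subsequent: 20 choices (must differ from the previous one).
Total: 21 x 20^6.

Final answer: 21 x 20^{6} = 1344000000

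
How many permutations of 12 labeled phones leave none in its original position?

Derangements satisfy D(n) = (n-1)(D(n-1) + D(n-2)), starting from D(0)=1, D(1)=0.
D(2) = 1 x (0 + 1) = 1
D(3) = 2 x (1 + 0) = 2
D(4) = 3 x (2 + 1) = 9
D(5) = 4 x (9 + 2) = 44
D(6) = 5 x (44 + 9) = 265
D(7) = 6 x (265 + 44) = 1854
D(8) = 7 x (1854 + 265) = 14833
D(9) = 8 x (14833 + 1854) = 133496
D(10) = 9 x (133496 + 14833) = 1334961
D(11) = 10 x (1334961 + 133496) = 14684570
D(12) = 11 x (D(11) + D(10)) = 11 x (14684570 + 1334961)

Final answer: D(12) = 176214841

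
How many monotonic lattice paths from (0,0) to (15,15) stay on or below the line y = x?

Total monotonic paths to (15,15): C(30,15) = 155117520.
Paths that cross above y=x (reflection bijection): C(30,16) = 145422675.
Valid Dyck paths: 155117520 - 145422675.
(These counts are the Catalan numbers.)

Final answer: C_{15} = 9694845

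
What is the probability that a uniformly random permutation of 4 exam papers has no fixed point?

D(n) = (n-1)(D(n-1) + D(n-2)), D(0)=1, D(1)=0.
Building up: D(2)=1, D(3)=2, D(4)=9.
Total arrangements: 4! = 24.
Probability = D(4)/4! = 3/8.

Final answer: D(4)/4! = 9/24 = 0.375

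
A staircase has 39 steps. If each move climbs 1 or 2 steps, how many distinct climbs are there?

Let f(n) count the ways. The last step is size 1 or 2, so f(n) = f(n-1) + f(n-2) with f(1)=1, f(2)=2.
Computing successive values: f(1)=1, f(2)=2, f(3)=3, f(4)=5, f(5)=8, f(6)=13, f(7)=21, f(8)=34, f(9)=55, f(10)=89, f(11)=144, f(12)=233, f(13)=377, f(14)=610, f(15)=987, f(16)=1597, f(17)=2584, f(18)=4181, f(19)=6765, f(20)=10946, f(21)=17711, f(22)=28657, f(23)=46368, f(24)=75025, f(25)=121393, f(26)=196418, f(27)=317811, f(28)=514229, f(29)=832040, f(30)=1346269, f(31)=2178309, f(32)=3524578, f(33)=5702887, f(34)=9227465, f(35)=14930352, f(36)=24157817, f(37)=39088169, f(38)=63245986, f(39)=102334155.

Final answer: 102334155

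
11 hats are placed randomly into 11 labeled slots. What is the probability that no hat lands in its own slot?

Use the recurrence D(n) = (n-1)(D(n-1) + D(n-2)) with D(0)=1, D(1)=0.
Building up: D(2)=1, D(3)=2, D(4)=9, D(5)=44, D(6)=265, D(7)=1854, D(8)=14833, D(9)=133496, D(10)=1334961, D(11)=14684570.
Total arrangements: 11! = 39916800.
Probability = D(11)/11! = 1468457/3991680.

Final answer: D(11)/11! = 14684570/39916800 = 0.367879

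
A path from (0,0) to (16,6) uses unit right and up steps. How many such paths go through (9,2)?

Paths (0,0)->(9,2): C(11,2) = 55.
Paths (9,2)->(16,6): C(11,4) = 330.
By multiplication principle: 55 x 330.

Final answer: 18150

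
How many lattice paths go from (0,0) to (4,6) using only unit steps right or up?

Each path has 4 right steps and 6 up steps in some order (10 steps total).
Choose which 6 of the 10 steps are up: C(10,6).

Final answer: C(10,6) = 210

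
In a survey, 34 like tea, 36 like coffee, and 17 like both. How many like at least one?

|A union B| = |A| + |B| - |A intersect B| = 34 + 36 - 17.

Final answer: 53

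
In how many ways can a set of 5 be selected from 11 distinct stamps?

C(11,5) = 11!/(5! x (11-5)!).

Final answer: C(11,5) = 462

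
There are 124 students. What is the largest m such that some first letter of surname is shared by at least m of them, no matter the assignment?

There are 26 possible values for first letter of surname. With 124 students and 26 categories, by pigeonhole: ceiling(124/26).

Final answer: 5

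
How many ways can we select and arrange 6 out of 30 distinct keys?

P(30,6) = 30!/(30-6)! = 30!/24!.

Final answer: P(30,6) = 427518000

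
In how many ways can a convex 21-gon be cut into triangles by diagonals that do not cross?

This is counted by the nth Catalan number C_n. Here n = 21 - 2 = 19.
C_n = C(2n,n)/(n+1), so C_{19} = C(38,19)/20 = 35345263800/20.

Final answer: C_{19} = 1767263190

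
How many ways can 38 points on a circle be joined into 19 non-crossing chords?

The structures are counted by the Catalan number C_n. Here n = 38/2 = 19.
Using C_0 = 1 and C_(k+1) = C_k x 2(2k+1)/(k+2), build up term by term: C_1=1, C_2=2, C_3=5, C_4=14, C_5=42, C_6=132, C_7=429, C_8=1430, C_9=4862, C_10=16796, C_11=58786, C_12=208012, C_13=742900, C_14=2674440, C_15=9694845, C_16=35357670, C_17=129644790, C_18=477638700, C_19=1767263190.

Final answer: C_{19} = 1767263190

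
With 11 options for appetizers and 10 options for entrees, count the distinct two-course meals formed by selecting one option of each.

By the multiplication principle: 11 x 10.

Final answer: 110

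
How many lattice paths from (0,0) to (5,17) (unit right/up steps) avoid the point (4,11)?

Total paths to (5,17): C(22,17) = 26334.
Paths through (4,11): C(15,11) x C(7,6) = 9555.
Avoiding (4,11): 26334 - 9555.

Final answer: 16779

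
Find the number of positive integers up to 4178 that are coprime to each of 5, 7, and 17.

|div by 5|=835, |div by 7|=596, |div by 17|=245.
|div by 5&7|=119, |div by 5&17|=49, |div by 7&17|=35, |div by all|=7.
By inclusion-exclusion, divisible by at least one: 835+596+245-119-49-35+7 = 1480.
Not divisible by any: 4178 - 1480.

Final answer: 2698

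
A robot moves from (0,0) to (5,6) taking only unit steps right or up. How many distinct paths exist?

Each path has 5 right steps and 6 up steps in some order (11 steps total).
Choose which 6 of the 11 steps are up: C(11,6).

Final answer: C(11,6) = 462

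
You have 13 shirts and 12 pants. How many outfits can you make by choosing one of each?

By the multiplication principle: 13 x 12.

Final answer: 156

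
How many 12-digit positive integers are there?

First digit: 9 choices (1-9). Each of the remaining 11 digits: 10 choices.
Total: 9 x 10^11.

Final answer: 900000000000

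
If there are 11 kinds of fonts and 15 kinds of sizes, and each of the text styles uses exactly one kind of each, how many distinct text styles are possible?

By the multiplication principle: 11 x 15.

Final answer: 165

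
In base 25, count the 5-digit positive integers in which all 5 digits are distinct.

The leading digit has 24 choices (anything but zero); the next has 24 (anything but the first), then 23, and so on, one fewer each time.
Total: 24 x 24 x 23 x 22 x 21.

Final answer: 6120576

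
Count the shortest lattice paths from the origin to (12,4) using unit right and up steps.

Each path has 12 right steps and 4 up steps in some order (16 steps total).
Choose which 4 of the 16 steps are up: C(16,4).

Final answer: C(16,4) = 1820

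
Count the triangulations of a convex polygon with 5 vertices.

The structures are counted by the Catalan number C_n. Here n = 5 - 2 = 3.
Using C_0 = 1 and C_(k+1) = C_k x 2(2k+1)/(k+2), build up term by term: C_1=1, C_2=2, C_3=5.

Final answer: C_{3} = 5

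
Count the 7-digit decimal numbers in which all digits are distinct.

First digit: 9 (not 0). Second: 9 (not first). Third: 8, etc.
Total: 9 x 9 x 8 x 7 x 6 x 5 x 4.

Final answer: 544320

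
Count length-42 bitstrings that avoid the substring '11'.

A valid string ends in 0 (append to any length-(n-1) valid string) or in 01 (append to any length-(n-2) valid string), so a(n) = a(n-1) + a(n-2) with a(1)=2, a(2)=3.
Iterating the recurrence: a(1)=2, a(2)=3, a(3)=5, a(4)=8, a(5)=13, a(6)=21, a(7)=34, a(8)=55, a(9)=89, a(10)=144, a(11)=233, a(12)=377, a(13)=610, a(14)=987, a(15)=1597, a(16)=2584, a(17)=4181, a(18)=6765, a(19)=10946, a(20)=17711, a(21)=28657, a(22)=46368, a(23)=75025, a(24)=121393, a(25)=196418, a(26)=317811, a(27)=514229, a(28)=832040, a(29)=1346269, a(30)=2178309, a(31)=3524578, a(32)=5702887, a(33)=9227465, a(34)=14930352, a(35)=24157817, a(36)=39088169, a(37)=63245986, a(38)=102334155, a(39)=165580141, a(40)=267914296, a(41)=433494437, a(42)=701408733.

Final answer: 701408733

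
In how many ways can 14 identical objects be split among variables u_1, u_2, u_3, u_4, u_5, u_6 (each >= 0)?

Stars and bars with 14 stars and 5 bars:
C(14+6-1, 6-1) = C(19,5).

Final answer: C(19,5) = 11628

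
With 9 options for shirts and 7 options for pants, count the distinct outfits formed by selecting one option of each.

By the multiplication principle: 9 x 7.

Final answer: 63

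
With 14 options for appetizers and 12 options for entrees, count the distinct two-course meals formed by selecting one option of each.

By the multiplication principle: 14 x 12.

Final answer: 168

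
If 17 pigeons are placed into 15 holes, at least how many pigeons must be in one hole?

By the pigeonhole principle: ceiling(17/15).

Final answer: 2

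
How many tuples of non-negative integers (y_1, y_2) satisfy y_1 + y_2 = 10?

Stars and bars with 10 stars and 1 bars:
C(10+2-1, 2-1) = C(11,1).

Final answer: C(11,1) = 11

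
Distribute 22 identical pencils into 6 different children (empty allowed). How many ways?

Stars and bars: C(n+k-1, k-1) = C(27,5).

Final answer: C(27,5) = 80730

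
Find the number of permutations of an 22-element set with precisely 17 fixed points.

Choose which 17 elements are fixed: C(22,17) = 26334.
Derange the remaining 5 using D(j) = (j-1)(D(j-1) + D(j-2)), D(0)=1, D(1)=0: D(2)=1, D(3)=2, D(4)=9, D(5)=44.
Total: 26334 x 44.

Final answer: C(22,17) D(5) = 1158696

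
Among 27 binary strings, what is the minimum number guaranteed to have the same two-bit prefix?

There are 4 possible values for two-bit prefix. With 27 binary strings and 4 categories, by pigeonhole: ceiling(27/4).

Final answer: 7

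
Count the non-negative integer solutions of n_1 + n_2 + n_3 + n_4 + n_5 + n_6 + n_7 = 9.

Stars and bars with 9 stars and 6 bars:
C(9+7-1, 7-1) = C(15,6).

Final answer: C(15,6) = 5005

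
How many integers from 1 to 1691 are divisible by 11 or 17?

Multiples of 11: 153. Multiples of 17: 99. Of both (lcm=187): 9.
By inclusion-exclusion: 153 + 99 - 9.

Final answer: 243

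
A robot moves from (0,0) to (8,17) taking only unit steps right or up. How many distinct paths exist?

Each path has 8 right steps and 17 up steps in some order (25 steps total).
Choose which 17 of the 25 steps are up: C(25,17).

Final answer: C(25,17) = 1081575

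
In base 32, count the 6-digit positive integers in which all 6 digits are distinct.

First digit: 31 (nonzero). Second: 31 (not first). Third: 30, etc.
Total: 31 x 31 x 30 x 29 x 28 x 27.

Final answer: 632068920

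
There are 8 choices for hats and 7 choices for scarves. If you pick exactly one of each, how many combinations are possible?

By the multiplication principle: 8 x 7.

Final answer: 56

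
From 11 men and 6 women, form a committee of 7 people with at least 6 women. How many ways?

Sum over valid woman counts:
C(6,6)C(11,1).

Final answer: 11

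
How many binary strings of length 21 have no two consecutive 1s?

Classify by the final bit: ...0 gives a(n-1) strings, ...01 gives a(n-2) strings. Thus a(n) = a(n-1) + a(n-2) with a(1)=2, a(2)=3.
Iterating the recurrence: a(1)=2, a(2)=3, a(3)=5, a(4)=8, a(5)=13, a(6)=21, a(7)=34, a(8)=55, a(9)=89, a(10)=144, a(11)=233, a(12)=377, a(13)=610, a(14)=987, a(15)=1597, a(16)=2584, a(17)=4181, a(18)=6765, a(19)=10946, a(20)=17711, a(21)=28657.

Final answer: 28657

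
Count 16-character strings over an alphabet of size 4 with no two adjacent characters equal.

Let g(n) count such strings. g(1) = 4, and each valid string of length n-1 extends in 3 ways (any symbol but the last), so g(n) = 3 g(n-1).
Total: g(16) = 4 x 3^15.

Final answer: 4 x 3^{15} = 57395628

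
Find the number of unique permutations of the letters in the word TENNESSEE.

Letters (E:4, N:2, S:2, T:1). Total letters: 9.
Permutations = 9!/(4! x 2! x 2!).

Final answer: 3780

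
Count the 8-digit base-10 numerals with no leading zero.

Leading digit: 9 options (nonzero). Other 7 digit(s): 10 options each.
Total: 9 x 10^7.

Final answer: 90000000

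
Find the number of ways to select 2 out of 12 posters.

C(12,2) = 12!/(2! x (12-2)!).

Final answer: C(12,2) = 66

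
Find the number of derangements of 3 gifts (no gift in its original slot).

D(n) = (n-1)(D(n-1) + D(n-2)), D(0)=1, D(1)=0.
D(2) = 1 x (0 + 1) = 1
D(3) = 2 x (D(2) + D(1)) = 2 x (1 + 0)

Final answer: D(3) = 2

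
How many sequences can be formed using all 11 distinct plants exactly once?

The number of ways to arrange 11 distinct objects is 11!.

Final answer: 11! = 39916800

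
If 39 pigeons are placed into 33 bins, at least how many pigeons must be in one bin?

By the pigeonhole principle: ceiling(39/33).

Final answer: 2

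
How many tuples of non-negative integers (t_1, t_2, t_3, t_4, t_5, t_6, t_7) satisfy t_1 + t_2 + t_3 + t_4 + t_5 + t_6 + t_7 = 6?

Stars and bars with 6 stars and 6 bars:
C(6+7-1, 7-1) = C(12,6).

Final answer: C(12,6) = 924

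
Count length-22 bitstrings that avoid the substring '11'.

Let a(n) count valid strings. If the last bit is 0 the prefix is any valid string of length n-1; if it is 1 the string must end in 01 with a valid prefix of length n-2. So a(n) = a(n-1) + a(n-2), a(1)=2, a(2)=3.
Building up term by term: a(1)=2, a(2)=3, a(3)=5, a(4)=8, a(5)=13, a(6)=21, a(7)=34, a(8)=55, a(9)=89, a(10)=144, a(11)=233, a(12)=377, a(13)=610, a(14)=987, a(15)=1597, a(16)=2584, a(17)=4181, a(18)=6765, a(19)=10946, a(20)=17711, a(21)=28657, a(22)=46368.

Final answer: 46368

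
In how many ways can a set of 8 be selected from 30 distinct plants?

C(30,8) = 30!/(8! x 22!).

Final answer: \binom{30}{8} = 5852925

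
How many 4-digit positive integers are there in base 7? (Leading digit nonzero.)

These are the integers in [7^3, 7^4), so the count is 7^4 - 7^3 = 6 x 7^3.

Final answer: 2058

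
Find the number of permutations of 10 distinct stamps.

The number of ways to arrange 10 distinct objects is 10!.

Final answer: 10! = 3628800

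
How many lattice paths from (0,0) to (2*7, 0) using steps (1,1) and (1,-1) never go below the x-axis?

Total monotonic paths to (7,7): C(14,7) = 3432.
A path is bad iff it touches y = x + 1; reflecting its initial segment maps bad paths bijectively onto all paths to (6,8), of which there are C(14,8) = 3003.
Valid Dyck paths: 3432 - 3003.
(This is the Catalan number C_{7}.)

Final answer: C_{7} = 429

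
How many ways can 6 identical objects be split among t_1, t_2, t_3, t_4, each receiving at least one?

Substitute t'_i = t_i - 1 (so t'_i >= 0). Then sum t'_i = 6 - 4 = 2.
Stars and bars: C(2+4-1, 4-1) = C(5,3).

Final answer: C(5,3) = 10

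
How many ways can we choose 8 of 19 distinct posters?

C(19,8) = 19!/(8! x (19-8)!).

Final answer: C(19,8) = 75582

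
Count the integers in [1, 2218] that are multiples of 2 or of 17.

Multiples of 2: 1109. Multiples of 17: 130. Of both (lcm=34): 65.
By inclusion-exclusion: 1109 + 130 - 65.

Final answer: 1174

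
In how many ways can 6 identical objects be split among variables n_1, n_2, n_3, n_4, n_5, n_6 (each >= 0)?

Stars and bars with 6 stars and 5 bars:
C(6+6-1, 6-1) = C(11,5).

Final answer: C(11,5) = 462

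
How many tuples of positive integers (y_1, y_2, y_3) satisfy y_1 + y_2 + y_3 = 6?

Substitute y'_i = y_i - 1 (so y'_i >= 0). Then sum y'_i = 6 - 3 = 3.
Stars and bars: C(3+3-1, 3-1) = C(5,2).

Final answer: C(5,2) = 10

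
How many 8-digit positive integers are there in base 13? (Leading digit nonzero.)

These are the integers in [13^7, 13^8), so the count is 13^8 - 13^7 = 12 x 13^7.

Final answer: 752982204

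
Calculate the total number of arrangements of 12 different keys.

The number of ways to arrange 12 distinct objects is 12!.

Final answer: 12! = 479001600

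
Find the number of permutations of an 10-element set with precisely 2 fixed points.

Choose which 2 elements are fixed: C(10,2) = 45.
Derange the remaining 8 using D(j) = (j-1)(D(j-1) + D(j-2)), D(0)=1, D(1)=0: D(2)=1, D(3)=2, D(4)=9, D(5)=44, D(6)=265, D(7)=1854, D(8)=14833.
Total: 45 x 14833.

Final answer: C(10,2) D(8) = 667485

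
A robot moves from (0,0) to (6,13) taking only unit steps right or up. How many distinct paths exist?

Each path has 6 right steps and 13 up steps in some order (19 steps total).
Choose which 13 of the 19 steps are up: C(19,13).

Final answer: C(19,13) = 27132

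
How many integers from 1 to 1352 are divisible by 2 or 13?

Multiples of 2: 676. Multiples of 13: 104. Of both (lcm=26): 52.
By inclusion-exclusion: 676 + 104 - 52.

Final answer: 728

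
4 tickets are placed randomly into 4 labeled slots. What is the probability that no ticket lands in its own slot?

Derangements satisfy D(n) = (n-1)(D(n-1) + D(n-2)), starting from D(0)=1, D(1)=0.
Building up: D(2)=1, D(3)=2, D(4)=9.
Total arrangements: 4! = 24.
Probability = D(4)/4! = 3/8.

Final answer: D(4)/4! = 9/24 = 0.375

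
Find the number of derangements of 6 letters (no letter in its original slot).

D(n) = (n-1)(D(n-1) + D(n-2)), D(0)=1, D(1)=0.
D(2) = 1 x (0 + 1) = 1
D(3) = 2 x (1 + 0) = 2
D(4) = 3 x (2 + 1) = 9
D(5) = 4 x (9 + 2) = 44
D(6) = 5 x (D(5) + D(4)) = 5 x (44 + 9)

Final answer: D(6) = 265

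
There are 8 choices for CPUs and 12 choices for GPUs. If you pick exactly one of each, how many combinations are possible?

By the multiplication principle: 8 x 12.

Final answer: 96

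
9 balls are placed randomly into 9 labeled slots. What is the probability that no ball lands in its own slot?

D(n) = (n-1)(D(n-1) + D(n-2)), D(0)=1, D(1)=0.
Building up: D(2)=1, D(3)=2, D(4)=9, D(5)=44, D(6)=265, D(7)=1854, D(8)=14833, D(9)=133496.
Total arrangements: 9! = 362880.
Probability = D(9)/9! = 16687/45360.

Final answer: D(9)/9! = 133496/362880 = 0.367879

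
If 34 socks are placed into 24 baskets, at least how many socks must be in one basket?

By the pigeonhole principle: ceiling(34/24).

Final answer: 2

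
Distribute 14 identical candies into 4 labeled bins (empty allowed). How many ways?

Stars and bars: C(n+k-1, k-1) = C(17,3).

Final answer: C(17,3) = 680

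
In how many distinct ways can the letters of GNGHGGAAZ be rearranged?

Letters (A:2, G:4, H:1, N:1, Z:1). Total letters: 9.
Permutations = 9!/(4! x 2!).

Final answer: 7560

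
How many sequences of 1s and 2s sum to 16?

Let f(n) count the ways. The last step is size 1 or 2, so f(n) = f(n-1) + f(n-2) with f(1)=1, f(2)=2.
Computing successive values: f(1)=1, f(2)=2, f(3)=3, f(4)=5, f(5)=8, f(6)=13, f(7)=21, f(8)=34, f(9)=55, f(10)=89, f(11)=144, f(12)=233, f(13)=377, f(14)=610, f(15)=987, f(16)=1597.

Final answer: 1597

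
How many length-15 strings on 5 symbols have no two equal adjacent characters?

Let g(n) count such strings. g(1) = 5, and each valid string of length n-1 extends in 4 ways (any symbol but the last), so g(n) = 4 g(n-1).
Total: g(15) = 5 x 4^14.

Final answer: 5 x 4^{14} = 1342177280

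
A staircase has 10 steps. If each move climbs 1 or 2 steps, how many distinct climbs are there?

Let f(n) be the number of climbs. Removing the last move (1 or 2 steps) gives f(n) = f(n-1) + f(n-2); base cases f(1)=1, f(2)=2.
Computing successive values: f(1)=1, f(2)=2, f(3)=3, f(4)=5, f(5)=8, f(6)=13, f(7)=21, f(8)=34, f(9)=55, f(10)=89.

Final answer: 89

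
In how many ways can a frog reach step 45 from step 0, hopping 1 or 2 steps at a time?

Let f(n) count the ways. The last step is size 1 or 2, so f(n) = f(n-1) + f(n-2) with f(1)=1, f(2)=2.
Computing successive values: f(1)=1, f(2)=2, f(3)=3, f(4)=5, f(5)=8, f(6)=13, f(7)=21, f(8)=34, f(9)=55, f(10)=89, f(11)=144, f(12)=233, f(13)=377, f(14)=610, f(15)=987, f(16)=1597, f(17)=2584, f(18)=4181, f(19)=6765, f(20)=10946, f(21)=17711, f(22)=28657, f(23)=46368, f(24)=75025, f(25)=121393, f(26)=196418, f(27)=317811, f(28)=514229, f(29)=832040, f(30)=1346269, f(31)=2178309, f(32)=3524578, f(33)=5702887, f(34)=9227465, f(35)=14930352, f(36)=24157817, f(37)=39088169, f(38)=63245986, f(39)=102334155, f(40)=165580141, f(41)=267914296, f(42)=433494437, f(43)=701408733, f(44)=1134903170, f(45)=1836311903.

Final answer: 1836311903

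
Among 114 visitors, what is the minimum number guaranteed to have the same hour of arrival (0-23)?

There are 24 possible values for hour of arrival (0-23). With 114 visitors and 24 categories, by pigeonhole: ceiling(114/24).

Final answer: 5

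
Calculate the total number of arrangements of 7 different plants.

The number of ways to arrange 7 distinct objects is 7!.

Final answer: 7! = 5040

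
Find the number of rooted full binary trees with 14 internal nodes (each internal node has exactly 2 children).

This is counted by the nth Catalan number C_n. Here n = 14.
Using C_0 = 1 and C_(k+1) = C_k x 2(2k+1)/(k+2), build up term by term: C_1=1, C_2=2, C_3=5, C_4=14, C_5=42, C_6=132, C_7=429, C_8=1430, C_9=4862, C_10=16796, C_11=58786, C_12=208012, C_13=742900, C_14=2674440.

Final answer: C_{14} = 2674440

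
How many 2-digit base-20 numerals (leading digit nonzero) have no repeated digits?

The leading digit has 19 choices (anything but zero); the next has 19 (anything but the first), then 18, and so on, one fewer each time.
Total: 19 x 19.

Final answer: 361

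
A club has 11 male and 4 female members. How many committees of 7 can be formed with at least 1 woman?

Sum over valid woman counts:
C(4,1)C(11,6) = 1848
C(4,2)C(11,5) = 2772
C(4,3)C(11,4) = 1320
C(4,4)C(11,3) = 165
Total: 1848 + 2772 + 1320 + 165.

Final answer: 6105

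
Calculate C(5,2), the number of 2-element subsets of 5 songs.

C(5,2) = 5!/(2! x (5-2)!).

Final answer: C(5,2) = 10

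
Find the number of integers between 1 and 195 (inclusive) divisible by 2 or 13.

Multiples of 2: 97. Multiples of 13: 15. Of both (lcm=26): 7.
By inclusion-exclusion: 97 + 15 - 7.

Final answer: 105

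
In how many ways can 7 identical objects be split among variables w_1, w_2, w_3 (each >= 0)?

Stars and bars with 7 stars and 2 bars:
C(7+3-1, 3-1) = C(9,2).

Final answer: C(9,2) = 36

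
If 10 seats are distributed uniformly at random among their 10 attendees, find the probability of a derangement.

Use the recurrence D(n) = (n-1)(D(n-1) + D(n-2)) with D(0)=1, D(1)=0.
Building up: D(2)=1, D(3)=2, D(4)=9, D(5)=44, D(6)=265, D(7)=1854, D(8)=14833, D(9)=133496, D(10)=1334961.
Total arrangements: 10! = 3628800.
Probability = D(10)/10! = 16481/44800.

Final answer: D(10)/10! = 1334961/3628800 = 0.367879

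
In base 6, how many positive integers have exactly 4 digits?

In base 6, the leading digit has 5 choices (1..5); each of the remaining 3 digits has 6 choices.
Total: 5 x 6^3.

Final answer: 1080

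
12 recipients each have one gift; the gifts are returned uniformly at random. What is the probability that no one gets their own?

Use the recurrence D(n) = (n-1)(D(n-1) + D(n-2)) with D(0)=1, D(1)=0.
Building up: D(2)=1, D(3)=2, D(4)=9, D(5)=44, D(6)=265, D(7)=1854, D(8)=14833, D(9)=133496, D(10)=1334961, D(11)=14684570, D(12)=176214841.
Total arrangements: 12! = 479001600.
Probability = D(12)/12! = 16019531/43545600.

Final answer: D(12)/12! = 176214841/479001600 = 0.367879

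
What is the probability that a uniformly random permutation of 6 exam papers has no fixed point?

Use the recurrence D(n) = (n-1)(D(n-1) + D(n-2)) with D(0)=1, D(1)=0.
Building up: D(2)=1, D(3)=2, D(4)=9, D(5)=44, D(6)=265.
Total arrangements: 6! = 720.
Probability = D(6)/6! = 53/144.

Final answer: D(6)/6! = 265/720 = 0.368056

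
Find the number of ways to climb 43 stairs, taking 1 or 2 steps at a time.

Let f(n) count the ways. The last step is size 1 or 2, so f(n) = f(n-1) + f(n-2) with f(1)=1, f(2)=2.
Iterating the recurrence: f(1)=1, f(2)=2, f(3)=3, f(4)=5, f(5)=8, f(6)=13, f(7)=21, f(8)=34, f(9)=55, f(10)=89, f(11)=144, f(12)=233, f(13)=377, f(14)=610, f(15)=987, f(16)=1597, f(17)=2584, f(18)=4181, f(19)=6765, f(20)=10946, f(21)=17711, f(22)=28657, f(23)=46368, f(24)=75025, f(25)=121393, f(26)=196418, f(27)=317811, f(28)=514229, f(29)=832040, f(30)=1346269, f(31)=2178309, f(32)=3524578, f(33)=5702887, f(34)=9227465, f(35)=14930352, f(36)=24157817, f(37)=39088169, f(38)=63245986, f(39)=102334155, f(40)=165580141, f(41)=267914296, f(42)=433494437, f(43)=701408733.

Final answer: 701408733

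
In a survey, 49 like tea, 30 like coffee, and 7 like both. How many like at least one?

|A union B| = |A| + |B| - |A intersect B| = 49 + 30 - 7.

Final answer: 72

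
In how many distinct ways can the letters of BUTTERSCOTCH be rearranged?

Letters (B:1, C:2, E:1, H:1, O:1, R:1, S:1, T:3, U:1). Total letters: 12.
Permutations = 12!/(3! x 2!).

Final answer: 39916800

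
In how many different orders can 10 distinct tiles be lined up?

The number of ways to arrange 10 distinct objects is 10!.

Final answer: 10! = 3628800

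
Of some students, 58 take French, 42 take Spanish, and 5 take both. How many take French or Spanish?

|A union B| = |A| + |B| - |A intersect B| = 58 + 42 - 5.

Final answer: 95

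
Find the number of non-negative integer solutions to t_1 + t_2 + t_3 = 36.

Stars and bars with 36 stars and 2 bars:
C(36+3-1, 3-1) = C(38,2).

Final answer: C(38,2) = 703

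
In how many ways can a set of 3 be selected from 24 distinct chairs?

C(24,3) = 24!/(3! x 21!).

Final answer: \binom{24}{3} = 2024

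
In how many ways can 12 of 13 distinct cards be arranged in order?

P(13,12) = 13!/(13-12)! = 13!/1!.

Final answer: P(13,12) = 6227020800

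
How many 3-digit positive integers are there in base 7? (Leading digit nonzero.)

These are the integers in [7^2, 7^3), so the count is 7^3 - 7^2 = 6 x 7^2.

Final answer: 294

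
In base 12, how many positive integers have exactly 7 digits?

These are the integers in [12^6, 12^7), so the count is 12^7 - 12^6 = 11 x 12^6.

Final answer: 32845824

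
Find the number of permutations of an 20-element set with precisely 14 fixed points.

Choose which 14 elements are fixed: C(20,14) = 38760.
Derange the remaining 6 using D(j) = (j-1)(D(j-1) + D(j-2)), D(0)=1, D(1)=0: D(2)=1, D(3)=2, D(4)=9, D(5)=44, D(6)=265.
Total: 38760 x 265.

Final answer: C(20,14) D(6) = 10271400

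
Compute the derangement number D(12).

Derangements satisfy D(n) = (n-1)(D(n-1) + D(n-2)), starting from D(0)=1, D(1)=0.
D(2) = 1 x (0 + 1) = 1
D(3) = 2 x (1 + 0) = 2
D(4) = 3 x (2 + 1) = 9
D(5) = 4 x (9 + 2) = 44
D(6) = 5 x (44 + 9) = 265
D(7) = 6 x (265 + 44) = 1854
D(8) = 7 x (1854 + 265) = 14833
D(9) = 8 x (14833 + 1854) = 133496
D(10) = 9 x (133496 + 14833) = 1334961
D(11) = 10 x (1334961 + 133496) = 14684570
D(12) = 11 x (D(11) + D(10)) = 11 x (14684570 + 1334961)

Final answer: D(12) = 176214841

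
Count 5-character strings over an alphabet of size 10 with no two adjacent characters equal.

Let g(n) count such strings. g(1) = 10, and each valid string of length n-1 extends in 9 ways (any symbol but the last), so g(n) = 9 g(n-1).
Total: g(5) = 10 x 9^4.

Final answer: 10 x 9^{4} = 65610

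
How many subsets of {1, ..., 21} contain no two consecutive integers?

Let a(n) count such subsets of {1, ..., n}. Either n is excluded (a(n-1) ways) or n is included, forcing n-1 out (a(n-2) ways), so a(n) = a(n-1) + a(n-2) with a(1)=2, a(2)=3.
Building up term by term: a(1)=2, a(2)=3, a(3)=5, a(4)=8, a(5)=13, a(6)=21, a(7)=34, a(8)=55, a(9)=89, a(10)=144, a(11)=233, a(12)=377, a(13)=610, a(14)=987, a(15)=1597, a(16)=2584, a(17)=4181, a(18)=6765, a(19)=10946, a(20)=17711, a(21)=28657.

Final answer: 28657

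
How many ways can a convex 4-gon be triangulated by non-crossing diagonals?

This is a standard Catalan-number count: the answer is C_n. Here n = 4 - 2 = 2.
C_n = (2n)!/(n!(n+1)!), so C_{2} = 4!/(2! x 3!) = C(4,2)/3 = 6/3.

Final answer: C_{2} = 2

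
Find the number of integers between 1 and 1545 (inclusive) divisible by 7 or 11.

Multiples of 7: 220. Multiples of 11: 140. Of both (lcm=77): 20.
By inclusion-exclusion: 220 + 140 - 20.

Final answer: 340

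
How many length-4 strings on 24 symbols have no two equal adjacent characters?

First character: 24 choices. Each subsequent: 23 choices (must differ from the previous one).
Total: 24 x 23^3.

Final answer: 24 x 23^{3} = 292008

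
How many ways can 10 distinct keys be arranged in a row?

The number of ways to arrange 10 distinct objects is 10!.

Final answer: 10! = 3628800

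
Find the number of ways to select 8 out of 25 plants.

C(25,8) = 25!/(8! x (25-8)!).

Final answer: C(25,8) = 1081575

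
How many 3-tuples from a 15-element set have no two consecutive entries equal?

Let g(n) count such strings. g(1) = 15, and each valid string of length n-1 extends in 14 ways (any symbol but the last), so g(n) = 14 g(n-1).
Total: g(3) = 15 x 14^2.

Final answer: 15 x 14^{2} = 2940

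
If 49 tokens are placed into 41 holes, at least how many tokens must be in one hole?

By the pigeonhole principle: ceiling(49/41).

Final answer: 2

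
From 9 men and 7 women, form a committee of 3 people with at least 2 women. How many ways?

Sum over valid woman counts:
C(7,2)C(9,1) = 189
C(7,3)C(9,0) = 35
Total: 189 + 35.

Final answer: 224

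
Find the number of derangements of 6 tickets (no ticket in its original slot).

D(n) = (n-1)(D(n-1) + D(n-2)), D(0)=1, D(1)=0.
D(2) = 1 x (0 + 1) = 1
D(3) = 2 x (1 + 0) = 2
D(4) = 3 x (2 + 1) = 9
D(5) = 4 x (9 + 2) = 44
D(6) = 5 x (D(5) + D(4)) = 5 x (44 + 9)

Final answer: D(6) = 265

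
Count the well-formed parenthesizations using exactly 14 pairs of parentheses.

This is counted by the nth Catalan number C_n. Here n = 14 (pairs).
C_n = C(2n,n) - C(2n,n+1), so C_{14} = C(28,14) - C(28,15) = 40116600 - 37442160.

Final answer: C_{14} = 2674440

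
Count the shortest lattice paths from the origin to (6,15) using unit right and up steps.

Each path has 6 right steps and 15 up steps in some order (21 steps total).
Choose which 15 of the 21 steps are up: C(21,15).

Final answer: C(21,15) = 54264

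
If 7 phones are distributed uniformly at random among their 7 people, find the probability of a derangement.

D(n) = (n-1)(D(n-1) + D(n-2)), D(0)=1, D(1)=0.
Building up: D(2)=1, D(3)=2, D(4)=9, D(5)=44, D(6)=265, D(7)=1854.
Total arrangements: 7! = 5040.
Probability = D(7)/7! = 103/280.

Final answer: D(7)/7! = 1854/5040 = 0.367857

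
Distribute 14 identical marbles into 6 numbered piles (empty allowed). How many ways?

Stars and bars: C(n+k-1, k-1) = C(19,5).

Final answer: C(19,5) = 11628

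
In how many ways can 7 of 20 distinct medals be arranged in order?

P(20,7) = 20!/(20-7)! = 20!/13!.

Final answer: P(20,7) = 390700800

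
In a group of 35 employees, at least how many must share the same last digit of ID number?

There are 10 possible values for last digit of ID number. With 35 employees and 10 categories, by pigeonhole: ceiling(35/10).

Final answer: 4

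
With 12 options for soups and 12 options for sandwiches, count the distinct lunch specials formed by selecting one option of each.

By the multiplication principle: 12 x 12.

Final answer: 144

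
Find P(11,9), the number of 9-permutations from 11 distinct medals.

P(11,9) = 11!/(11-9)! = 11!/2!.

Final answer: P(11,9) = 19958400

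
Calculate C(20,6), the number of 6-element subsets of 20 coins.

C(20,6) = 20!/(6! x 14!).

Final answer: \binom{20}{6} = 38760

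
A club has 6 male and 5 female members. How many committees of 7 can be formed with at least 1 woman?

Sum over valid woman counts:
C(5,1)C(6,6) = 5
C(5,2)C(6,5) = 60
C(5,3)C(6,4) = 150
C(5,4)C(6,3) = 100
C(5,5)C(6,2) = 15
Total: 5 + 60 + 150 + 100 + 15.

Final answer: 330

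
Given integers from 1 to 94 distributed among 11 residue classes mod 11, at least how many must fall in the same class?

By pigeonhole with 94 objects and 11 categories: ceiling(94/11).

Final answer: 9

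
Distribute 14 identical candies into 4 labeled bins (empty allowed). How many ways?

Stars and bars: C(n+k-1, k-1) = C(17,3).

Final answer: C(17,3) = 680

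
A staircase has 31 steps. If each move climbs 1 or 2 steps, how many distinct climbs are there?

Let f(n) count the ways. The last step is size 1 or 2, so f(n) = f(n-1) + f(n-2) with f(1)=1, f(2)=2.
Computing successive values: f(1)=1, f(2)=2, f(3)=3, f(4)=5, f(5)=8, f(6)=13, f(7)=21, f(8)=34, f(9)=55, f(10)=89, f(11)=144, f(12)=233, f(13)=377, f(14)=610, f(15)=987, f(16)=1597, f(17)=2584, f(18)=4181, f(19)=6765, f(20)=10946, f(21)=17711, f(22)=28657, f(23)=46368, f(24)=75025, f(25)=121393, f(26)=196418, f(27)=317811, f(28)=514229, f(29)=832040, f(30)=1346269, f(31)=2178309.

Final answer: 2178309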